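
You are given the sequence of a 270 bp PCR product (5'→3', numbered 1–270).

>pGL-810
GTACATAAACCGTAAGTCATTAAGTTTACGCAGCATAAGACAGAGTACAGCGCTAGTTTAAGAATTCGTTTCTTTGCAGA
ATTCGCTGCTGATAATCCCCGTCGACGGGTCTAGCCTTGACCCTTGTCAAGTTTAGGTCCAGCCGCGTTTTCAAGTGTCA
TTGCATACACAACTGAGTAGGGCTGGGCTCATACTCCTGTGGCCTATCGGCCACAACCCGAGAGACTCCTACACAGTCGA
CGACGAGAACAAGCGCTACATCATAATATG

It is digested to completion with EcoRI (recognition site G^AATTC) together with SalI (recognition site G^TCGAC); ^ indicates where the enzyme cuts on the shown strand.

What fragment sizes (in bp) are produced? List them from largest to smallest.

EcoRI sites (GAATTC) start at positions 62, 79.
EcoRI cuts after the first base of each site, so after positions 62, 79.
SalI sites (GTCGAC) start at positions 101, 236.
SalI cuts after the first base of each site, so after positions 101, 236.
Combined cut positions: 62, 79, 101, 236.
Linear molecule, 4 cuts → 5 fragments:
  1–62 → 62 bp
  63–79 → 17 bp
  80–101 → 22 bp
  102–236 → 135 bp
  237–270 → 34 bp
Sorted largest to smallest: 135, 62, 34, 22, 17 bp.

135, 62, 34, 22, 17 bp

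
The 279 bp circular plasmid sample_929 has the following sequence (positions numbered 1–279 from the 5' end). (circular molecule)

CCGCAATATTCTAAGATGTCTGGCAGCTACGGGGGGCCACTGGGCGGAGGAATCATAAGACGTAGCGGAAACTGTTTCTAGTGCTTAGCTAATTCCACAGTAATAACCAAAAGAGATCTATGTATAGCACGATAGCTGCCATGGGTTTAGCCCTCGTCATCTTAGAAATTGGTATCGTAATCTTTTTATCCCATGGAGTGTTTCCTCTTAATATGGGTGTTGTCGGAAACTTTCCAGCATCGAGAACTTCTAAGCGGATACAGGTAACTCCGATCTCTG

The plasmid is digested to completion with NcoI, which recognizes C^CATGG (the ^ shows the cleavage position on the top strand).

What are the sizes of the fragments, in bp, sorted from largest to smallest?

NcoI sites (CCATGG) start at positions 139, 191.
NcoI cuts after the first base of each site, so after positions 139, 191.
Circular molecule, 2 cuts → 2 fragments:
  140–191 → 52 bp
  192–279 then 1–139 → 88 + 139 = 227 bp
Sorted largest to smallest: 227, 52 bp.

227, 52 bp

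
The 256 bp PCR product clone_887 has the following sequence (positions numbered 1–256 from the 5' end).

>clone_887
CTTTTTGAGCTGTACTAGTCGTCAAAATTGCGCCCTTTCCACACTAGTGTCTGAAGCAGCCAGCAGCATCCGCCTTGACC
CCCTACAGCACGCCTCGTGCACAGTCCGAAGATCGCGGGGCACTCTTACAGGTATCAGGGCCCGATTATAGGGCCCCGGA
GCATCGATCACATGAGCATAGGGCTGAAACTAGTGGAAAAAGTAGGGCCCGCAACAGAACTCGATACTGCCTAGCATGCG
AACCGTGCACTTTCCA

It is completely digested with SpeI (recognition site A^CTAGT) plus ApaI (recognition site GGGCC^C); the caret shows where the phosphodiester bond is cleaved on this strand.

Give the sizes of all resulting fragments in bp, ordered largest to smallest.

SpeI sites (ACTAGT) start at positions 14, 43, 189.
SpeI cuts after the first base of each site, so after positions 14, 43, 189.
ApaI sites (GGGCCC) start at positions 138, 151, 205.
ApaI cuts after base 5 of each site (before the last base), so after positions 142, 155, 209.
Combined cut positions: 14, 43, 142, 155, 189, 209.
Linear molecule, 6 cuts → 7 fragments:
  1–14 → 14 bp
  15–43 → 29 bp
  44–142 → 99 bp
  143–155 → 13 bp
  156–189 → 34 bp
  190–209 → 20 bp
  210–256 → 47 bp
Sorted largest to smallest: 99, 47, 34, 29, 20, 14, 13 bp.

99, 47, 34, 29, 20, 14, 13 bp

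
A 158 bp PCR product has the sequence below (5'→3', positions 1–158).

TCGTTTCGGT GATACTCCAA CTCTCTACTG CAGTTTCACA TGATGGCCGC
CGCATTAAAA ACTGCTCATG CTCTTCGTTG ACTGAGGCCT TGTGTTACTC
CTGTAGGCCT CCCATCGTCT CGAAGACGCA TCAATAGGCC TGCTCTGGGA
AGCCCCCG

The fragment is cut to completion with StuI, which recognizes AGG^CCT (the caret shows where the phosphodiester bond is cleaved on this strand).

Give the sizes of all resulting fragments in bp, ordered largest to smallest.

87, 31, 20, 20 bp

StuI sites (AGGCCT) start at positions 85, 105, 136.
StuI cuts after base 3 of each site, so after positions 87, 107, 138.
Linear molecule, 3 cuts → 4 fragments:
  1–87 → 87 bp
  88–107 → 20 bp
  108–138 → 31 bp
  139–158 → 20 bp
Sorted largest to smallest: 87, 31, 20, 20 bp.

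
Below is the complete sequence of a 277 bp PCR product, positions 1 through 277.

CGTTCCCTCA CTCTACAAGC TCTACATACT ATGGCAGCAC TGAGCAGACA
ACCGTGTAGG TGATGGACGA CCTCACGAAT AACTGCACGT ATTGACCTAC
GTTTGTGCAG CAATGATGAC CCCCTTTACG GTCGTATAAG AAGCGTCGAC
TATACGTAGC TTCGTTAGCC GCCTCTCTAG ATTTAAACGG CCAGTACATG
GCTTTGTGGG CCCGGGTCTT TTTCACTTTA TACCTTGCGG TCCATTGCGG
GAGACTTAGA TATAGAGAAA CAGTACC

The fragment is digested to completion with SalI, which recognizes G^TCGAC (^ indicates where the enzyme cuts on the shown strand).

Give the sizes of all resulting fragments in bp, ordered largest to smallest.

The SalI site (GTCGAC) starts at position 145.
SalI cuts after the first base of each site, so after position 145.
Linear molecule, 1 cut → 2 fragments:
  1–145 → 145 bp
  146–277 → 132 bp
Sorted largest to smallest: 145, 132 bp.

145, 132 bp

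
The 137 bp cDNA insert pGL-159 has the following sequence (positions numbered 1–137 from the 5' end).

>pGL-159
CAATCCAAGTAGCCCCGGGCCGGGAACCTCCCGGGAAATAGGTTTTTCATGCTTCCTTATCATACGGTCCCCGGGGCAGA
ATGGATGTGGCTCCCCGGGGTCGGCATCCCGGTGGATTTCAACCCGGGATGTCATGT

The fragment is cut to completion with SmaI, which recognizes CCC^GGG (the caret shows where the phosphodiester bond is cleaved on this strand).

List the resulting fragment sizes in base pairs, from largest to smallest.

40, 29, 24, 16, 16, 12 bp

SmaI sites (CCCGGG) start at positions 14, 30, 70, 94, 123.
SmaI cuts after base 3 of each site, so after positions 16, 32, 72, 96, 125.
Linear molecule, 5 cuts → 6 fragments:
  1–16 → 16 bp
  17–32 → 16 bp
  33–72 → 40 bp
  73–96 → 24 bp
  97–125 → 29 bp
  126–137 → 12 bp
Sorted largest to smallest: 40, 29, 24, 16, 16, 12 bp.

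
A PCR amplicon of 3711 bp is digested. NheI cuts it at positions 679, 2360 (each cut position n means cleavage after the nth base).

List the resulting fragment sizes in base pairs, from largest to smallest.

1681, 1351, 679 bp

Linear molecule, 2 cuts → 3 fragments:
  679 − 0 = 679 bp
  2360 − 679 = 1681 bp
  3711 − 2360 = 1351 bp
Sorted largest to smallest: 1681, 1351, 679 bp.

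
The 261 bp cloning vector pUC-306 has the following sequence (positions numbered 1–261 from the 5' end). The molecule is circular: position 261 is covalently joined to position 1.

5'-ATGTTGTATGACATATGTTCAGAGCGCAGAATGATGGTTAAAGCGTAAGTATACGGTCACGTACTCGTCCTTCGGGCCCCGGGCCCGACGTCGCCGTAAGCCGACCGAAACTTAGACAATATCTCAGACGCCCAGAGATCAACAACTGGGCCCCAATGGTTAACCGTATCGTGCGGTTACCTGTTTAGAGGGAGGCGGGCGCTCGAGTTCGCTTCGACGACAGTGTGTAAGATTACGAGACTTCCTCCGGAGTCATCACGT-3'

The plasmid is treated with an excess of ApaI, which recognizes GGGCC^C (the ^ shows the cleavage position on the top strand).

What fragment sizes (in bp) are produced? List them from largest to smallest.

187, 67, 7 bp

ApaI sites (GGGCCC) start at positions 74, 81, 148.
ApaI cuts after base 5 of each site (before the last base), so after positions 78, 85, 152.
Circular molecule, 3 cuts → 3 fragments:
  79–85 → 7 bp
  86–152 → 67 bp
  153–261 then 1–78 → 109 + 78 = 187 bp
Sorted largest to smallest: 187, 67, 7 bp.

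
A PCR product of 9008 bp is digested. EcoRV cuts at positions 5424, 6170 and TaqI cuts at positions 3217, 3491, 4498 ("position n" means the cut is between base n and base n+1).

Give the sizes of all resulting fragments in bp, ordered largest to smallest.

3217, 2838, 1007, 926, 746, 274 bp

Combined cut positions (sorted): 3217, 3491, 4498, 5424, 6170.
Linear molecule, 5 cuts → 6 fragments:
  3217 − 0 = 3217 bp
  3491 − 3217 = 274 bp
  4498 − 3491 = 1007 bp
  5424 − 4498 = 926 bp
  6170 − 5424 = 746 bp
  9008 − 6170 = 2838 bp
Sorted largest to smallest: 3217, 2838, 1007, 926, 746, 274 bp.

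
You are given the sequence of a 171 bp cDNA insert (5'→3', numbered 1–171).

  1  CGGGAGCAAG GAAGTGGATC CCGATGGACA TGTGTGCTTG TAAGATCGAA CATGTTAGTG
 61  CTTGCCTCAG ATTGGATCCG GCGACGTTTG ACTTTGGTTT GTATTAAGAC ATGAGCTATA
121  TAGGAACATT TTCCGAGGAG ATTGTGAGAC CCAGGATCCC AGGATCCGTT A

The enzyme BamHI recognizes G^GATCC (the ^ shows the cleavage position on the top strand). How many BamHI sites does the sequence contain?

4

GGATCC occurs starting at positions 16, 74, 154, 162.
BamHI cuts at 4 sites.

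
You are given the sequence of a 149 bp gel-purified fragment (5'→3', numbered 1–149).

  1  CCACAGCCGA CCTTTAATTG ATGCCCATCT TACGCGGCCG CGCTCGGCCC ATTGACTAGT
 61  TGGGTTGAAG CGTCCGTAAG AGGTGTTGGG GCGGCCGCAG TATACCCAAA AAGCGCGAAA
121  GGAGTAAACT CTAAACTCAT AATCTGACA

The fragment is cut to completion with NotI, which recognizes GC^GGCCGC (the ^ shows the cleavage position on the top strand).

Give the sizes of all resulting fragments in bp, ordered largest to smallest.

NotI sites (GCGGCCGC) start at positions 34, 91.
NotI cuts after base 2 of each site, so after positions 35, 92.
Linear molecule, 2 cuts → 3 fragments:
  1–35 → 35 bp
  36–92 → 57 bp
  93–149 → 57 bp
Sorted largest to smallest: 57, 57, 35 bp.

57, 57, 35 bp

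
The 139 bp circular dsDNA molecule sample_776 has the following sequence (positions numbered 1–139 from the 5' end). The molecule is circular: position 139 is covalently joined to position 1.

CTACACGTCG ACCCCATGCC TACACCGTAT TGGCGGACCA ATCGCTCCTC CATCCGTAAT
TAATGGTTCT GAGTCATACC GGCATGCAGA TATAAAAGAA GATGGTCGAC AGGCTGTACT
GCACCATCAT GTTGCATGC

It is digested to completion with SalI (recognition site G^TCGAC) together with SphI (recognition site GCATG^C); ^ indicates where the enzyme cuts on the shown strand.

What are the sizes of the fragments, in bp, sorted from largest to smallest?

79, 33, 19, 8 bp

SalI sites (GTCGAC) start at positions 7, 105.
SalI cuts after the first base of each site, so after positions 7, 105.
SphI sites (GCATGC) start at positions 82, 134.
SphI cuts after base 5 of each site (before the last base), so after positions 86, 138.
Combined cut positions: 7, 86, 105, 138.
Circular molecule, 4 cuts → 4 fragments:
  8–86 → 79 bp
  87–105 → 19 bp
  106–138 → 33 bp
  139–139 then 1–7 → 1 + 7 = 8 bp
Sorted largest to smallest: 79, 33, 19, 8 bp.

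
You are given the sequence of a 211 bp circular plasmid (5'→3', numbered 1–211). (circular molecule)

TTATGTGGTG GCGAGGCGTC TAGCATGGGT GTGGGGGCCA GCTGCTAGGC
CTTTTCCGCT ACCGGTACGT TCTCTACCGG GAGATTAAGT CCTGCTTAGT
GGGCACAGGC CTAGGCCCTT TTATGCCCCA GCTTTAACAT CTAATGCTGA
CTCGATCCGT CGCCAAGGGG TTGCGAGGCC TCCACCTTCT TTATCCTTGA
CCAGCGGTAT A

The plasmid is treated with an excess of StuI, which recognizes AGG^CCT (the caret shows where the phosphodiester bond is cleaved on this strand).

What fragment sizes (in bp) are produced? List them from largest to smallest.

StuI sites (AGGCCT) start at positions 47, 107, 176.
StuI cuts after base 3 of each site, so after positions 49, 109, 178.
Circular molecule, 3 cuts → 3 fragments:
  50–109 → 60 bp
  110–178 → 69 bp
  179–211 then 1–49 → 33 + 49 = 82 bp
Sorted largest to smallest: 82, 69, 60 bp.

82, 69, 60 bp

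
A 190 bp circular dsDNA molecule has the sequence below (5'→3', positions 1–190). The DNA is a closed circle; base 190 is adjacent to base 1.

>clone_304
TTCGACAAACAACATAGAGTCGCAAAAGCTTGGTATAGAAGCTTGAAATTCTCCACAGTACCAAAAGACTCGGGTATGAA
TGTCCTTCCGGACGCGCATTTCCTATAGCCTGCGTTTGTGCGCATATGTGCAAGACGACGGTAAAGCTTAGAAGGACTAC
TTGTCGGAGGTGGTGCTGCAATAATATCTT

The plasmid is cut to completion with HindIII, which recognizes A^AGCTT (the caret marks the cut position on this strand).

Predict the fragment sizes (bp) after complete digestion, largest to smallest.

105, 72, 13 bp

HindIII sites (AAGCTT) start at positions 26, 39, 144.
HindIII cuts after the first base of each site, so after positions 26, 39, 144.
Circular molecule, 3 cuts → 3 fragments:
  27–39 → 13 bp
  40–144 → 105 bp
  145–190 then 1–26 → 46 + 26 = 72 bp
Sorted largest to smallest: 105, 72, 13 bp.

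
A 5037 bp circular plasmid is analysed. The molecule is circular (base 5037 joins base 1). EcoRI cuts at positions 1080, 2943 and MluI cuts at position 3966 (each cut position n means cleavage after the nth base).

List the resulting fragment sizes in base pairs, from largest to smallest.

Combined cut positions (sorted): 1080, 2943, 3966.
Circular molecule, 3 cuts → 3 fragments:
  2943 − 1080 = 1863 bp
  3966 − 2943 = 1023 bp
  wrap: 5037 − 3966 + 1080 = 2151 bp
Sorted largest to smallest: 2151, 1863, 1023 bp.

2151, 1863, 1023 bp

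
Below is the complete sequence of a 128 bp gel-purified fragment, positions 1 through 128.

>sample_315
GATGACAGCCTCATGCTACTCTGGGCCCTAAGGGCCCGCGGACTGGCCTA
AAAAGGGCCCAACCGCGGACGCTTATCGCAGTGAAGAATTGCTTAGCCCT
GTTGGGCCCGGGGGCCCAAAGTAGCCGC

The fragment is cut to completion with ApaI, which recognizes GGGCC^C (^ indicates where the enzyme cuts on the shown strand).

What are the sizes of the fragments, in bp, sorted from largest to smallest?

49, 27, 23, 12, 9, 8 bp

ApaI sites (GGGCCC) start at positions 23, 32, 55, 104, 112.
ApaI cuts after base 5 of each site (before the last base), so after positions 27, 36, 59, 108, 116.
Linear molecule, 5 cuts → 6 fragments:
  1–27 → 27 bp
  28–36 → 9 bp
  37–59 → 23 bp
  60–108 → 49 bp
  109–116 → 8 bp
  117–128 → 12 bp
Sorted largest to smallest: 49, 27, 23, 12, 9, 8 bp.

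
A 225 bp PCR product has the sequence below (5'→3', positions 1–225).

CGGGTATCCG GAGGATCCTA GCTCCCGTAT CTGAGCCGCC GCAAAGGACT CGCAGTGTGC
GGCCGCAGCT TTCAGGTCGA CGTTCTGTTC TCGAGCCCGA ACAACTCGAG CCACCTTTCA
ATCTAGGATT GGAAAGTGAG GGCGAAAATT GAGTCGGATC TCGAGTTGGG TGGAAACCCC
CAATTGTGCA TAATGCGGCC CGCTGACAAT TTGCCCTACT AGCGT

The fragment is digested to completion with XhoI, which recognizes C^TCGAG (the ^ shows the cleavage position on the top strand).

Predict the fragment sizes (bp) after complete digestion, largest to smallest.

90, 65, 55, 15 bp

XhoI sites (CTCGAG) start at positions 90, 105, 160.
XhoI cuts after the first base of each site, so after positions 90, 105, 160.
Linear molecule, 3 cuts → 4 fragments:
  1–90 → 90 bp
  91–105 → 15 bp
  106–160 → 55 bp
  161–225 → 65 bp
Sorted largest to smallest: 90, 65, 55, 15 bp.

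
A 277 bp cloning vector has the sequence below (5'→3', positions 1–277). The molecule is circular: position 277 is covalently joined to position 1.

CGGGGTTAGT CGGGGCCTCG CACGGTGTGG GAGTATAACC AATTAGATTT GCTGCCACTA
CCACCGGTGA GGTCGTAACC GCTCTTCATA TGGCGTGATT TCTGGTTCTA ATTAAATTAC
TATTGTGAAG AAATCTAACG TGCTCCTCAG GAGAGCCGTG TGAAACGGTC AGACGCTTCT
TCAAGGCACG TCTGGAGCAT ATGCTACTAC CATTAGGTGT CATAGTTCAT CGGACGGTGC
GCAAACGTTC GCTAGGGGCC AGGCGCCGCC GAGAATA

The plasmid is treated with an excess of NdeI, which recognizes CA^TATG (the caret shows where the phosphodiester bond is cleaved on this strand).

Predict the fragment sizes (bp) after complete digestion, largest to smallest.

166, 111 bp

NdeI sites (CATATG) start at positions 87, 198.
NdeI cuts after base 2 of each site, so after positions 88, 199.
Circular molecule, 2 cuts → 2 fragments:
  89–199 → 111 bp
  200–277 then 1–88 → 78 + 88 = 166 bp
Sorted largest to smallest: 166, 111 bp.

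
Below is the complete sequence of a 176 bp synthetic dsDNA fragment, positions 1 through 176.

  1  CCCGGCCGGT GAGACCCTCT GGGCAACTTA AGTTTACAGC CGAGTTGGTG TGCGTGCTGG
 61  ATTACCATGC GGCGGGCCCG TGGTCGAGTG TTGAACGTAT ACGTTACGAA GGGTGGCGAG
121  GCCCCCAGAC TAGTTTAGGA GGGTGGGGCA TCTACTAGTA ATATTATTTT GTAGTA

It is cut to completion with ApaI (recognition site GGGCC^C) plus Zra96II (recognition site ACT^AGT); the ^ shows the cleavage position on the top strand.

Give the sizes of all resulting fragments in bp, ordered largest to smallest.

78, 53, 25, 20 bp

The ApaI site (GGGCCC) starts at position 74.
ApaI cuts after base 5 of each site (before the last base), so after position 78.
Zra96II sites (ACTAGT) start at positions 129, 154.
Zra96II cuts after base 3 of each site, so after positions 131, 156.
Combined cut positions: 78, 131, 156.
Linear molecule, 3 cuts → 4 fragments:
  1–78 → 78 bp
  79–131 → 53 bp
  132–156 → 25 bp
  157–176 → 20 bp
Sorted largest to smallest: 78, 53, 25, 20 bp.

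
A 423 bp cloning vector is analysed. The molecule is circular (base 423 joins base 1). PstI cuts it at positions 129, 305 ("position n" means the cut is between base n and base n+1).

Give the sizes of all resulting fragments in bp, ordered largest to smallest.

247, 176 bp

Circular molecule, 2 cuts → 2 fragments:
  305 − 129 = 176 bp
  wrap: 423 − 305 + 129 = 247 bp
Sorted largest to smallest: 247, 176 bp.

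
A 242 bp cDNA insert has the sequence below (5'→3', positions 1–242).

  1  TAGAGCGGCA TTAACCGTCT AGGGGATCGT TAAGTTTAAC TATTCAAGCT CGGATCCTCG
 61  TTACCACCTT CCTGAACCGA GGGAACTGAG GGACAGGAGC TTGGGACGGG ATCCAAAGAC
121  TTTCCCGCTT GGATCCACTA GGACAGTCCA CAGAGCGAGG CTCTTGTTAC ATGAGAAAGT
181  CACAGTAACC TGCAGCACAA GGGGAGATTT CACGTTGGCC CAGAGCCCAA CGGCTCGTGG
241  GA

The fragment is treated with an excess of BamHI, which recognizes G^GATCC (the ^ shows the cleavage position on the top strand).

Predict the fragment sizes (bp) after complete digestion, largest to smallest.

BamHI sites (GGATCC) start at positions 52, 109, 131.
BamHI cuts after the first base of each site, so after positions 52, 109, 131.
Linear molecule, 3 cuts → 4 fragments:
  1–52 → 52 bp
  53–109 → 57 bp
  110–131 → 22 bp
  132–242 → 111 bp
Sorted largest to smallest: 111, 57, 52, 22 bp.

111, 57, 52, 22 bp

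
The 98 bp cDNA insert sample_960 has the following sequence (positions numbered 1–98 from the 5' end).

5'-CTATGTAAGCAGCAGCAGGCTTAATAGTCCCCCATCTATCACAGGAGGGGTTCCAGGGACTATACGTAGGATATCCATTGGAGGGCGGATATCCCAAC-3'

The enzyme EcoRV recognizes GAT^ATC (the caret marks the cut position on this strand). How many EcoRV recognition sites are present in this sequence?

GATATC occurs starting at positions 70, 88.
EcoRV cuts at 2 sites.

2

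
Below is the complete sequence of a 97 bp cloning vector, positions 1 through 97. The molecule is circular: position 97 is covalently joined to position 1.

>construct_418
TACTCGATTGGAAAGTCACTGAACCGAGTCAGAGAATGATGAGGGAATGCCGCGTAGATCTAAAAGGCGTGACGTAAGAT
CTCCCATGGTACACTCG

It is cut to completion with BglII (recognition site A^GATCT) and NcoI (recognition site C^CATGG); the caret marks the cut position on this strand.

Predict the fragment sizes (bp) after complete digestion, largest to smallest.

BglII sites (AGATCT) start at positions 56, 77.
BglII cuts after the first base of each site, so after positions 56, 77.
The NcoI site (CCATGG) starts at position 84.
NcoI cuts after the first base of each site, so after position 84.
Combined cut positions: 56, 77, 84.
Circular molecule, 3 cuts → 3 fragments:
  57–77 → 21 bp
  78–84 → 7 bp
  85–97 then 1–56 → 13 + 56 = 69 bp
Sorted largest to smallest: 69, 21, 7 bp.

69, 21, 7 bp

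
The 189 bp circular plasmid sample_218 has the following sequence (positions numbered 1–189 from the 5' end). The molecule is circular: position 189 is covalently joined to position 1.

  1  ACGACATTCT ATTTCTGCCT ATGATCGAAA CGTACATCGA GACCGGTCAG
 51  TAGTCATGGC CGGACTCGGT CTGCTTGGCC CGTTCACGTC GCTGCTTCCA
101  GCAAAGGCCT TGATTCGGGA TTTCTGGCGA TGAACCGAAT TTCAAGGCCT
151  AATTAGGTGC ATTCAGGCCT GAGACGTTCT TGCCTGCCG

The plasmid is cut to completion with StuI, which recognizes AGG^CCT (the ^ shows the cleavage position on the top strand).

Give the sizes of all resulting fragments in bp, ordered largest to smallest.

StuI sites (AGGCCT) start at positions 105, 145, 165.
StuI cuts after base 3 of each site, so after positions 107, 147, 167.
Circular molecule, 3 cuts → 3 fragments:
  108–147 → 40 bp
  148–167 → 20 bp
  168–189 then 1–107 → 22 + 107 = 129 bp
Sorted largest to smallest: 129, 40, 20 bp.

129, 40, 20 bp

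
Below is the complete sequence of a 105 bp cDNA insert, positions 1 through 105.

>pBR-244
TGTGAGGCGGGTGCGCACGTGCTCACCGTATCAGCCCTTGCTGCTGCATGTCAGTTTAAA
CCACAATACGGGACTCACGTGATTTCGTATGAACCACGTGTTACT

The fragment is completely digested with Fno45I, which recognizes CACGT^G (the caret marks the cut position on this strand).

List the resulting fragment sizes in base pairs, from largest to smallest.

Fno45I sites (CACGTG) start at positions 16, 76, 95.
Fno45I cuts after base 5 of each site (before the last base), so after positions 20, 80, 99.
Linear molecule, 3 cuts → 4 fragments:
  1–20 → 20 bp
  21–80 → 60 bp
  81–99 → 19 bp
  100–105 → 6 bp
Sorted largest to smallest: 60, 20, 19, 6 bp.

60, 20, 19, 6 bp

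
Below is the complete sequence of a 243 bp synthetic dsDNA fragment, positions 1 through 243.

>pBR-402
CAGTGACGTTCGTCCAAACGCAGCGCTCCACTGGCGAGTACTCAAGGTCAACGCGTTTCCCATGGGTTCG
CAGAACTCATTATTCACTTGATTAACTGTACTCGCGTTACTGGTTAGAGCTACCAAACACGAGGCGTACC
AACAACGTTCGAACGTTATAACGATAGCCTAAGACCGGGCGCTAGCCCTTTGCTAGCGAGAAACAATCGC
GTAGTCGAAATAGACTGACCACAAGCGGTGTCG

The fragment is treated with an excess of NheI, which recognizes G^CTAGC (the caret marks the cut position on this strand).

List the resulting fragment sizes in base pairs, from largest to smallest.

NheI sites (GCTAGC) start at positions 181, 192.
NheI cuts after the first base of each site, so after positions 181, 192.
Linear molecule, 2 cuts → 3 fragments:
  1–181 → 181 bp
  182–192 → 11 bp
  193–243 → 51 bp
Sorted largest to smallest: 181, 51, 11 bp.

181, 51, 11 bp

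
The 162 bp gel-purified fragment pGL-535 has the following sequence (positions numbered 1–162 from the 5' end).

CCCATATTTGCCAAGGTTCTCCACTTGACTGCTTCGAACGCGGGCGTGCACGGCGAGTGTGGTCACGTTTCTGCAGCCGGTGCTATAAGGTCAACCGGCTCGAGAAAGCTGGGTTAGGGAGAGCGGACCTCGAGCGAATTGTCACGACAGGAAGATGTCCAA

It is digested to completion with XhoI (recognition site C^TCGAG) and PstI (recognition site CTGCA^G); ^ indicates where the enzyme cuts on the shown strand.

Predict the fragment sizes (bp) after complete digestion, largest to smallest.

75, 33, 30, 24 bp

XhoI sites (CTCGAG) start at positions 99, 129.
XhoI cuts after the first base of each site, so after positions 99, 129.
The PstI site (CTGCAG) starts at position 71.
PstI cuts after base 5 of each site (before the last base), so after position 75.
Combined cut positions: 75, 99, 129.
Linear molecule, 3 cuts → 4 fragments:
  1–75 → 75 bp
  76–99 → 24 bp
  100–129 → 30 bp
  130–162 → 33 bp
Sorted largest to smallest: 75, 33, 30, 24 bp.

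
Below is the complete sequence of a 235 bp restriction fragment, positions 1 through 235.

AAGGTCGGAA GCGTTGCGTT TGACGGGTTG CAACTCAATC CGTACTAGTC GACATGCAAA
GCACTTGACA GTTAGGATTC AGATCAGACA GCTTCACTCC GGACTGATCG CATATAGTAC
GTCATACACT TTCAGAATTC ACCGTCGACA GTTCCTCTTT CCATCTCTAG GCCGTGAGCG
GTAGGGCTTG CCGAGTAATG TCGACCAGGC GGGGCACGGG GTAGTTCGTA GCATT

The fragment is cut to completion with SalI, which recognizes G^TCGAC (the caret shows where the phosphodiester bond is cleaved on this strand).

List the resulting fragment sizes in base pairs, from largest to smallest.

96, 56, 48, 35 bp

SalI sites (GTCGAC) start at positions 48, 144, 200.
SalI cuts after the first base of each site, so after positions 48, 144, 200.
Linear molecule, 3 cuts → 4 fragments:
  1–48 → 48 bp
  49–144 → 96 bp
  145–200 → 56 bp
  201–235 → 35 bp
Sorted largest to smallest: 96, 56, 48, 35 bp.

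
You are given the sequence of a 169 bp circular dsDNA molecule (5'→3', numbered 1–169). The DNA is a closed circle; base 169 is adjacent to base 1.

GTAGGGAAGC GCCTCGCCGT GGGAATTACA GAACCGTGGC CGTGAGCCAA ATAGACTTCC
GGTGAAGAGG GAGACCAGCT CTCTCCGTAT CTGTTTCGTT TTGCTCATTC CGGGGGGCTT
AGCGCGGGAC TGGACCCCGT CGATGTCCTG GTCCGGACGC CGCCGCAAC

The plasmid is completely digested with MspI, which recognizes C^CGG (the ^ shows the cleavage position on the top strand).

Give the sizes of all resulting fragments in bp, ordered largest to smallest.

MspI sites (CCGG) start at positions 59, 110, 153.
MspI cuts after the first base of each site, so after positions 59, 110, 153.
Circular molecule, 3 cuts → 3 fragments:
  60–110 → 51 bp
  111–153 → 43 bp
  154–169 then 1–59 → 16 + 59 = 75 bp
Sorted largest to smallest: 75, 51, 43 bp.

75, 51, 43 bp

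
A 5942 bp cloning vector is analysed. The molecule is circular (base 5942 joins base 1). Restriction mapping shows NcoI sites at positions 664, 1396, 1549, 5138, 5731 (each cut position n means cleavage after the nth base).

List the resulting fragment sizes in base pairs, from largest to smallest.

3589, 875, 732, 593, 153 bp

Circular molecule, 5 cuts → 5 fragments:
  1396 − 664 = 732 bp
  1549 − 1396 = 153 bp
  5138 − 1549 = 3589 bp
  5731 − 5138 = 593 bp
  wrap: 5942 − 5731 + 664 = 875 bp
Sorted largest to smallest: 3589, 875, 732, 593, 153 bp.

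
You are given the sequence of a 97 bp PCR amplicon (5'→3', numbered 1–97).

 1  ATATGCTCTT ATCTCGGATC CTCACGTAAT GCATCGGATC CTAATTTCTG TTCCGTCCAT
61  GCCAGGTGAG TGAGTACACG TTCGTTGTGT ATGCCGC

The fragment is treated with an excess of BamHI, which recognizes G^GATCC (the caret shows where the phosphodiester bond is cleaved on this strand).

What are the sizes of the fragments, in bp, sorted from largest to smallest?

BamHI sites (GGATCC) start at positions 16, 36.
BamHI cuts after the first base of each site, so after positions 16, 36.
Linear molecule, 2 cuts → 3 fragments:
  1–16 → 16 bp
  17–36 → 20 bp
  37–97 → 61 bp
Sorted largest to smallest: 61, 20, 16 bp.

61, 20, 16 bp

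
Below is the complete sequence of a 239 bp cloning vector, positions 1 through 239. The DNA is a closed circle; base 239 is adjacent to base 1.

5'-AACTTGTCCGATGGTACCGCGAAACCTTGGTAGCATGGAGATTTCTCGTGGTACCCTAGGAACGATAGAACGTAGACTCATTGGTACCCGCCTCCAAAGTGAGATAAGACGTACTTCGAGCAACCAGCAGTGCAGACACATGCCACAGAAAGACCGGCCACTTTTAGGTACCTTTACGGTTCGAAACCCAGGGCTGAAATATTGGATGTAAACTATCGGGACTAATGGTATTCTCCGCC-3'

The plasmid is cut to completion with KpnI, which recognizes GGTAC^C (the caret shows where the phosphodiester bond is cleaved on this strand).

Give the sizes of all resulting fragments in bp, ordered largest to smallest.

KpnI sites (GGTACC) start at positions 13, 50, 83, 167.
KpnI cuts after base 5 of each site (before the last base), so after positions 17, 54, 87, 171.
Circular molecule, 4 cuts → 4 fragments:
  18–54 → 37 bp
  55–87 → 33 bp
  88–171 → 84 bp
  172–239 then 1–17 → 68 + 17 = 85 bp
Sorted largest to smallest: 85, 84, 37, 33 bp.

85, 84, 37, 33 bp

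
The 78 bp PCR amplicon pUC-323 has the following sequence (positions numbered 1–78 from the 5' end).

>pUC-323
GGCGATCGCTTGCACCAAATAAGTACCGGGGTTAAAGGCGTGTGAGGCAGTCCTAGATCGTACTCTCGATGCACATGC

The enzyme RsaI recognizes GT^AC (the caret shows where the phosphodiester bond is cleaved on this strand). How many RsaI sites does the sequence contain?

2

GTAC occurs starting at positions 23, 60.
RsaI cuts at 2 sites.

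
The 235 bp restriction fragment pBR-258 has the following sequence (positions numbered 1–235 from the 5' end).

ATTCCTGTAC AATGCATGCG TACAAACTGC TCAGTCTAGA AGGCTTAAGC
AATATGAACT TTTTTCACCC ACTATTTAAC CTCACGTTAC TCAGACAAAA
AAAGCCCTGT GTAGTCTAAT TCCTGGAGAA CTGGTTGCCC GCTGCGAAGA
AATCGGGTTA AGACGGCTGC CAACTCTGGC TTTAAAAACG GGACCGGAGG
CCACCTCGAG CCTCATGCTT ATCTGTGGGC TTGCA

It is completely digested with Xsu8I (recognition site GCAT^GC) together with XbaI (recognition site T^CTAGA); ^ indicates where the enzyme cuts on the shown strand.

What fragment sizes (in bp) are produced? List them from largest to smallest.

200, 18, 17 bp

The Xsu8I site (GCATGC) starts at position 14.
Xsu8I cuts after base 4 of each site, so after position 17.
The XbaI site (TCTAGA) starts at position 35.
XbaI cuts after the first base of each site, so after position 35.
Combined cut positions: 17, 35.
Linear molecule, 2 cuts → 3 fragments:
  1–17 → 17 bp
  18–35 → 18 bp
  36–235 → 200 bp
Sorted largest to smallest: 200, 18, 17 bp.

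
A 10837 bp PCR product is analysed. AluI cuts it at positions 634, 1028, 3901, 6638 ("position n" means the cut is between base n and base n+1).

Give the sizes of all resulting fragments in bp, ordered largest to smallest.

Linear molecule, 4 cuts → 5 fragments:
  634 − 0 = 634 bp
  1028 − 634 = 394 bp
  3901 − 1028 = 2873 bp
  6638 − 3901 = 2737 bp
  10837 − 6638 = 4199 bp
Sorted largest to smallest: 4199, 2873, 2737, 634, 394 bp.

4199, 2873, 2737, 634, 394 bp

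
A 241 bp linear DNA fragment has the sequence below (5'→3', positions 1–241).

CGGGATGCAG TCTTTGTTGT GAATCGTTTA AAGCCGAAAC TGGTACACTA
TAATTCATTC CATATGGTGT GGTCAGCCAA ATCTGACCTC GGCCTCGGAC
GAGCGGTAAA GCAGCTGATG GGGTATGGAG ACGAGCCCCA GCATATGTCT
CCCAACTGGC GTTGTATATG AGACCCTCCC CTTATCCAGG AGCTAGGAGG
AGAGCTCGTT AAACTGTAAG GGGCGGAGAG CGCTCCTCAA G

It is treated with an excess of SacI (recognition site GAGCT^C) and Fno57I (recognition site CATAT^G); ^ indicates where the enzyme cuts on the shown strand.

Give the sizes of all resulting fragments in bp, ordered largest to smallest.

The SacI site (GAGCTC) starts at position 202.
SacI cuts after base 5 of each site (before the last base), so after position 206.
Fno57I sites (CATATG) start at positions 61, 142.
Fno57I cuts after base 5 of each site (before the last base), so after positions 65, 146.
Combined cut positions: 65, 146, 206.
Linear molecule, 3 cuts → 4 fragments:
  1–65 → 65 bp
  66–146 → 81 bp
  147–206 → 60 bp
  207–241 → 35 bp
Sorted largest to smallest: 81, 65, 60, 35 bp.

81, 65, 60, 35 bp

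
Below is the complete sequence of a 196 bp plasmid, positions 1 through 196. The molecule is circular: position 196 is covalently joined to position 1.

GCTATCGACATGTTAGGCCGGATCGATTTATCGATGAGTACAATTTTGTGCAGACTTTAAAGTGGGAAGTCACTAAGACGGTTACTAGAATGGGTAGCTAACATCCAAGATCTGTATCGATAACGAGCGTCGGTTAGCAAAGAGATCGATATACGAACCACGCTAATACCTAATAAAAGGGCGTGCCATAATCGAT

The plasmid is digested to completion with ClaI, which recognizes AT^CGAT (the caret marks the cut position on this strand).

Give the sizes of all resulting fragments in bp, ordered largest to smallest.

ClaI sites (ATCGAT) start at positions 22, 30, 116, 145, 191.
ClaI cuts after base 2 of each site, so after positions 23, 31, 117, 146, 192.
Circular molecule, 5 cuts → 5 fragments:
  24–31 → 8 bp
  32–117 → 86 bp
  118–146 → 29 bp
  147–192 → 46 bp
  193–196 then 1–23 → 4 + 23 = 27 bp
Sorted largest to smallest: 86, 46, 29, 27, 8 bp.

86, 46, 29, 27, 8 bp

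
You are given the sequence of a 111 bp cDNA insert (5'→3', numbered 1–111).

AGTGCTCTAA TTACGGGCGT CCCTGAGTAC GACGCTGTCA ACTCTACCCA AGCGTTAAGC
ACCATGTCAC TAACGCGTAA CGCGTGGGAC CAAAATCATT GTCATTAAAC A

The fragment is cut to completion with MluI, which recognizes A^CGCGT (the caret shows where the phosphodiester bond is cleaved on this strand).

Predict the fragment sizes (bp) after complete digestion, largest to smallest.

73, 31, 7 bp

MluI sites (ACGCGT) start at positions 73, 80.
MluI cuts after the first base of each site, so after positions 73, 80.
Linear molecule, 2 cuts → 3 fragments:
  1–73 → 73 bp
  74–80 → 7 bp
  81–111 → 31 bp
Sorted largest to smallest: 73, 31, 7 bp.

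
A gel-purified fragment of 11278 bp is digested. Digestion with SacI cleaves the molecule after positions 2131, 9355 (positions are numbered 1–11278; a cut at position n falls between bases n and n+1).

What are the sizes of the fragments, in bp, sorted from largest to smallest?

7224, 2131, 1923 bp

Linear molecule, 2 cuts → 3 fragments:
  2131 − 0 = 2131 bp
  9355 − 2131 = 7224 bp
  11278 − 9355 = 1923 bp
Sorted largest to smallest: 7224, 2131, 1923 bp.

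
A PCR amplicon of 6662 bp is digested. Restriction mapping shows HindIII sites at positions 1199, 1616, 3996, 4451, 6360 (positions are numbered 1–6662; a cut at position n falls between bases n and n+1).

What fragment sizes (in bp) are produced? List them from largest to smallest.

Linear molecule, 5 cuts → 6 fragments:
  1199 − 0 = 1199 bp
  1616 − 1199 = 417 bp
  3996 − 1616 = 2380 bp
  4451 − 3996 = 455 bp
  6360 − 4451 = 1909 bp
  6662 − 6360 = 302 bp
Sorted largest to smallest: 2380, 1909, 1199, 455, 417, 302 bp.

2380, 1909, 1199, 455, 417, 302 bp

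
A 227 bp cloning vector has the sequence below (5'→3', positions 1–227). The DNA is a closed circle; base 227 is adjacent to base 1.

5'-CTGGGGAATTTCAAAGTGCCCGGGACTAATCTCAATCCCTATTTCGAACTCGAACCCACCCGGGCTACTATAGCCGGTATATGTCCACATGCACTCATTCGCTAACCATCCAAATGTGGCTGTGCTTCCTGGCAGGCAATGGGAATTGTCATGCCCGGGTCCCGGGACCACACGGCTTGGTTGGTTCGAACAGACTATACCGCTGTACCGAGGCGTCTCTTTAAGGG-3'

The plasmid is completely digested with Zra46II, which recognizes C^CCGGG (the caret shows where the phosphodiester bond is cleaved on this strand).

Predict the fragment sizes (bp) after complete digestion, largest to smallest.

95, 85, 40, 7 bp

Zra46II sites (CCCGGG) start at positions 19, 59, 154, 161.
Zra46II cuts after the first base of each site, so after positions 19, 59, 154, 161.
Circular molecule, 4 cuts → 4 fragments:
  20–59 → 40 bp
  60–154 → 95 bp
  155–161 → 7 bp
  162–227 then 1–19 → 66 + 19 = 85 bp
Sorted largest to smallest: 95, 85, 40, 7 bp.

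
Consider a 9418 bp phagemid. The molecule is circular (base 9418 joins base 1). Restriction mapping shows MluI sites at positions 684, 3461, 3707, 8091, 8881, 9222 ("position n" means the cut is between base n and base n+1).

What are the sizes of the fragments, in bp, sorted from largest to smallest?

4384, 2777, 880, 790, 341, 246 bp

Circular molecule, 6 cuts → 6 fragments:
  3461 − 684 = 2777 bp
  3707 − 3461 = 246 bp
  8091 − 3707 = 4384 bp
  8881 − 8091 = 790 bp
  9222 − 8881 = 341 bp
  wrap: 9418 − 9222 + 684 = 880 bp
Sorted largest to smallest: 4384, 2777, 880, 790, 341, 246 bp.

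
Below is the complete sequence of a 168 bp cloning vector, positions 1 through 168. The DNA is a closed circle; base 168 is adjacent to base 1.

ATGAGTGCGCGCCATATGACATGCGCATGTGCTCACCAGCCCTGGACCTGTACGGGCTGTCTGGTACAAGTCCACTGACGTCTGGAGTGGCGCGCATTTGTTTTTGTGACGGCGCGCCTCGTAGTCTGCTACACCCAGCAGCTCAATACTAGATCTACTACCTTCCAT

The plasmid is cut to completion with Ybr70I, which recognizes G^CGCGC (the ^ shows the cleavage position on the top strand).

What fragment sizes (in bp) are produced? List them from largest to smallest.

83, 63, 22 bp

Ybr70I sites (GCGCGC) start at positions 7, 90, 112.
Ybr70I cuts after the first base of each site, so after positions 7, 90, 112.
Circular molecule, 3 cuts → 3 fragments:
  8–90 → 83 bp
  91–112 → 22 bp
  113–168 then 1–7 → 56 + 7 = 63 bp
Sorted largest to smallest: 83, 63, 22 bp.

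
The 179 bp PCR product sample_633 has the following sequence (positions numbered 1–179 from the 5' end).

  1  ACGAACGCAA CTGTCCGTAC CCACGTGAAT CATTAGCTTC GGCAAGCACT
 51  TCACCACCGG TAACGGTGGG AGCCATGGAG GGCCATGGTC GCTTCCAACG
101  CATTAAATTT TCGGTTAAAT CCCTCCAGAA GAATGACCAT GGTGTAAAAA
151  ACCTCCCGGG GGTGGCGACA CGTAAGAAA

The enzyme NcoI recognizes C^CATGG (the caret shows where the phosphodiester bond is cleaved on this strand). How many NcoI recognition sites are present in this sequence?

3

CCATGG occurs starting at positions 73, 83, 137.
NcoI cuts at 3 sites.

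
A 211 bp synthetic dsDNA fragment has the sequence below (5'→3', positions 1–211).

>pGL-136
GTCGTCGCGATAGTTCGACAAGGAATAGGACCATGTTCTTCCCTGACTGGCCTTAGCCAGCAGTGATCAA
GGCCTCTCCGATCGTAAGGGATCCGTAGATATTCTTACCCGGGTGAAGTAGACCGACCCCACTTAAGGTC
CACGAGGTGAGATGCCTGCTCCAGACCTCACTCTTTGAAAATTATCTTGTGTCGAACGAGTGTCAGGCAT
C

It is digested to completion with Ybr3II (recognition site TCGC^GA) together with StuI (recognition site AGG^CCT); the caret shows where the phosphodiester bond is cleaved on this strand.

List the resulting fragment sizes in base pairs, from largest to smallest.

The Ybr3II site (TCGCGA) starts at position 5.
Ybr3II cuts after base 4 of each site, so after position 8.
The StuI site (AGGCCT) starts at position 70.
StuI cuts after base 3 of each site, so after position 72.
Combined cut positions: 8, 72.
Linear molecule, 2 cuts → 3 fragments:
  1–8 → 8 bp
  9–72 → 64 bp
  73–211 → 139 bp
Sorted largest to smallest: 139, 64, 8 bp.

139, 64, 8 bp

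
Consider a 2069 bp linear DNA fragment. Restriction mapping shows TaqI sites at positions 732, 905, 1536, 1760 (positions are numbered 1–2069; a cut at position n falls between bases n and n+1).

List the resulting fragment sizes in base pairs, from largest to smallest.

732, 631, 309, 224, 173 bp

Linear molecule, 4 cuts → 5 fragments:
  732 − 0 = 732 bp
  905 − 732 = 173 bp
  1536 − 905 = 631 bp
  1760 − 1536 = 224 bp
  2069 − 1760 = 309 bp
Sorted largest to smallest: 732, 631, 309, 224, 173 bp.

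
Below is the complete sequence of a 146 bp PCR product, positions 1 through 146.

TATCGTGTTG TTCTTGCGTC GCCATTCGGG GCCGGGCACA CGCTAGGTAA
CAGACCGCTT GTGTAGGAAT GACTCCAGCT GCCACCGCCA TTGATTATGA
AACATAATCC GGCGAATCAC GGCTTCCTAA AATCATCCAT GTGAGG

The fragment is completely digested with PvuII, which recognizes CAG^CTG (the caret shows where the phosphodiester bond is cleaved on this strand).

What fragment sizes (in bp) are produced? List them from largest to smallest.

78, 68 bp

The PvuII site (CAGCTG) starts at position 76.
PvuII cuts after base 3 of each site, so after position 78.
Linear molecule, 1 cut → 2 fragments:
  1–78 → 78 bp
  79–146 → 68 bp
Sorted largest to smallest: 78, 68 bp.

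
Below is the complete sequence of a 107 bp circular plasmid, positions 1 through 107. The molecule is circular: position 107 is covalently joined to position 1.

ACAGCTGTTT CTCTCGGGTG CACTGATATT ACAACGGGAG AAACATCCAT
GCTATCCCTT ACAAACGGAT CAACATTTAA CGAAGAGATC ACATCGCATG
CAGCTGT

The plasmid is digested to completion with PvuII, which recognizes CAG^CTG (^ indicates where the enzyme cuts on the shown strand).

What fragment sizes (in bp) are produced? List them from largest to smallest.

PvuII sites (CAGCTG) start at positions 2, 101.
PvuII cuts after base 3 of each site, so after positions 4, 103.
Circular molecule, 2 cuts → 2 fragments:
  5–103 → 99 bp
  104–107 then 1–4 → 4 + 4 = 8 bp
Sorted largest to smallest: 99, 8 bp.

99, 8 bp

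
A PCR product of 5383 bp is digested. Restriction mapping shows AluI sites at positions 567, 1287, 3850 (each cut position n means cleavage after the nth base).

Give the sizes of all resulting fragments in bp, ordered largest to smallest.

Linear molecule, 3 cuts → 4 fragments:
  567 − 0 = 567 bp
  1287 − 567 = 720 bp
  3850 − 1287 = 2563 bp
  5383 − 3850 = 1533 bp
Sorted largest to smallest: 2563, 1533, 720, 567 bp.

2563, 1533, 720, 567 bp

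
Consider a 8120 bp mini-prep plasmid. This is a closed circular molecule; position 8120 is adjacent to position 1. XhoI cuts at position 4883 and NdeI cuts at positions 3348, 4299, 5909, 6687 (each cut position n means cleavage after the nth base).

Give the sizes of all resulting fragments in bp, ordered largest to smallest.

4781, 1026, 951, 778, 584 bp

Combined cut positions (sorted): 3348, 4299, 4883, 5909, 6687.
Circular molecule, 5 cuts → 5 fragments:
  4299 − 3348 = 951 bp
  4883 − 4299 = 584 bp
  5909 − 4883 = 1026 bp
  6687 − 5909 = 778 bp
  wrap: 8120 − 6687 + 3348 = 4781 bp
Sorted largest to smallest: 4781, 1026, 951, 778, 584 bp.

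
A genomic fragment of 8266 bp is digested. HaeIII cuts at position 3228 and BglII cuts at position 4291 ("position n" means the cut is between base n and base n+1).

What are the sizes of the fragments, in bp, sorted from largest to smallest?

3975, 3228, 1063 bp

Combined cut positions (sorted): 3228, 4291.
Linear molecule, 2 cuts → 3 fragments:
  3228 − 0 = 3228 bp
  4291 − 3228 = 1063 bp
  8266 − 4291 = 3975 bp
Sorted largest to smallest: 3975, 3228, 1063 bp.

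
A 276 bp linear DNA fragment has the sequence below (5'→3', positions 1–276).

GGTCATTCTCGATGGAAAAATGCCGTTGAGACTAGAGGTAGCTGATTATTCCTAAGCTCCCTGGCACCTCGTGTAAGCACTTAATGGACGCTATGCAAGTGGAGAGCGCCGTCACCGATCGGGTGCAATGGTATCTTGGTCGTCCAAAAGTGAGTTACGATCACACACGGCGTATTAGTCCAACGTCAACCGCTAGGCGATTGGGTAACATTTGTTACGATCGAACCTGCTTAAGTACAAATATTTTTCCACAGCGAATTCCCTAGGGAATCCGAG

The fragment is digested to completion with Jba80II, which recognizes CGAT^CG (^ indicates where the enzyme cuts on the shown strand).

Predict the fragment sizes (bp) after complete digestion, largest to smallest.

119, 102, 55 bp

Jba80II sites (CGATCG) start at positions 116, 218.
Jba80II cuts after base 4 of each site, so after positions 119, 221.
Linear molecule, 2 cuts → 3 fragments:
  1–119 → 119 bp
  120–221 → 102 bp
  222–276 → 55 bp
Sorted largest to smallest: 119, 102, 55 bp.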